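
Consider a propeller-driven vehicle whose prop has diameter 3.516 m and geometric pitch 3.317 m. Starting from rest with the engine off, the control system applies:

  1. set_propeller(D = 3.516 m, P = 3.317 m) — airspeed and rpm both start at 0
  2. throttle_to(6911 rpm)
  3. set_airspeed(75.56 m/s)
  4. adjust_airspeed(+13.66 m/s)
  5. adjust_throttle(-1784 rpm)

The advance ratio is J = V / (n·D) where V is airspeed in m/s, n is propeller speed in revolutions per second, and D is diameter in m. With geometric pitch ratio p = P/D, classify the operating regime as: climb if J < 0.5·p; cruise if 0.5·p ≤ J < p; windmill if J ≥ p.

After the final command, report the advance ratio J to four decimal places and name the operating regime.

J = 0.2970, regime = climb

set_propeller: D = 3.516 m, P = 3.317 m (p = P/D = 0.943402); state ← (V=0, rpm=0)
throttle_to(6911): rpm ← 6911
set_airspeed(75.56): V ← 75.56 m/s
adjust_airspeed(+13.66): V ← 75.56 +13.66 = 89.22 m/s
adjust_throttle(-1784): rpm ← 6911 -1784 = 5127
final state: V = 89.22 m/s, rpm = 5127 → n = rpm/60 = 85.450000 rev/s
J = V / (n·D) = 89.22 / (85.450000 × 3.516) = 0.296962
regime bands: climb J<0.4717 | cruise [0.4717, 0.9434) | windmill J≥0.9434
J = 0.2970 → climb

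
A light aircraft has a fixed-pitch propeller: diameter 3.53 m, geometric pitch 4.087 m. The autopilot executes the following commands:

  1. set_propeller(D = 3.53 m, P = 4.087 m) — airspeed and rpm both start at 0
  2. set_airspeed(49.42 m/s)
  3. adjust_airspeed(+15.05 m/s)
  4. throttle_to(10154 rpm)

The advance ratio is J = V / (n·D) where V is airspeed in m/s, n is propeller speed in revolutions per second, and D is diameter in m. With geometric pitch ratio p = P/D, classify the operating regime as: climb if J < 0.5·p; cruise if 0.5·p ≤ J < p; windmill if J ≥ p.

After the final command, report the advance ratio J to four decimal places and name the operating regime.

set_propeller: D = 3.53 m, P = 4.087 m (p = P/D = 1.157790); state ← (V=0, rpm=0)
set_airspeed(49.42): V ← 49.42 m/s
adjust_airspeed(+15.05): V ← 49.42 +15.05 = 64.47 m/s
throttle_to(10154): rpm ← 10154
final state: V = 64.47 m/s, rpm = 10154 → n = rpm/60 = 169.233333 rev/s
J = V / (n·D) = 64.47 / (169.233333 × 3.53) = 0.107919
regime bands: climb J<0.5789 | cruise [0.5789, 1.1578) | windmill J≥1.1578
J = 0.1079 → climb

J = 0.1079, regime = climb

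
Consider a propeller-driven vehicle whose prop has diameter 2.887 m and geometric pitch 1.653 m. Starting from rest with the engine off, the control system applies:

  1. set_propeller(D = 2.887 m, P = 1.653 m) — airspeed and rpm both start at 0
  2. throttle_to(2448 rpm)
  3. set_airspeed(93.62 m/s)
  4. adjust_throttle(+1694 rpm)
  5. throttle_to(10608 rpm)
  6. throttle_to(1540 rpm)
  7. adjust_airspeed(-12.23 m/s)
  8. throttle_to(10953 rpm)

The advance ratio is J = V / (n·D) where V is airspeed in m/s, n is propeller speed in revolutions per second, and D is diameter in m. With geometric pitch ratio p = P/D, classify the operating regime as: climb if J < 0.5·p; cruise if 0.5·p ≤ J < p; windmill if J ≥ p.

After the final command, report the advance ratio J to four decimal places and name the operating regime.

J = 0.1544, regime = climb

set_propeller: D = 2.887 m, P = 1.653 m (p = P/D = 0.572567); state ← (V=0, rpm=0)
throttle_to(2448): rpm ← 2448
set_airspeed(93.62): V ← 93.62 m/s
adjust_throttle(+1694): rpm ← 2448 +1694 = 4142
throttle_to(10608): rpm ← 10608
throttle_to(1540): rpm ← 1540
adjust_airspeed(-12.23): V ← 93.62 -12.23 = 81.39 m/s
throttle_to(10953): rpm ← 10953
final state: V = 81.39 m/s, rpm = 10953 → n = rpm/60 = 182.550000 rev/s
J = V / (n·D) = 81.39 / (182.550000 × 2.887) = 0.154434
regime bands: climb J<0.2863 | cruise [0.2863, 0.5726) | windmill J≥0.5726
J = 0.1544 → climb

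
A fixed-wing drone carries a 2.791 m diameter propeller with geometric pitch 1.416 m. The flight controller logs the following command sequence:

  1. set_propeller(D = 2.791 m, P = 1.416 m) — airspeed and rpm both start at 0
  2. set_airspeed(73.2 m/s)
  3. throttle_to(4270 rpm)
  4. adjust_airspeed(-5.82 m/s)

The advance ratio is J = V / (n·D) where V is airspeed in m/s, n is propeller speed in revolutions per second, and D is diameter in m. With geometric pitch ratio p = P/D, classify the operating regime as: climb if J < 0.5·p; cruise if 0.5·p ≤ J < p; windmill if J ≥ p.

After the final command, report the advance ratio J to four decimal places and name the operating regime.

J = 0.3392, regime = cruise

set_propeller: D = 2.791 m, P = 1.416 m (p = P/D = 0.507345); state ← (V=0, rpm=0)
set_airspeed(73.2): V ← 73.2 m/s
throttle_to(4270): rpm ← 4270
adjust_airspeed(-5.82): V ← 73.2 -5.82 = 67.38 m/s
final state: V = 67.38 m/s, rpm = 4270 → n = rpm/60 = 71.166667 rev/s
J = V / (n·D) = 67.38 / (71.166667 × 2.791) = 0.339230
regime bands: climb J<0.2537 | cruise [0.2537, 0.5073) | windmill J≥0.5073
J = 0.3392 → cruise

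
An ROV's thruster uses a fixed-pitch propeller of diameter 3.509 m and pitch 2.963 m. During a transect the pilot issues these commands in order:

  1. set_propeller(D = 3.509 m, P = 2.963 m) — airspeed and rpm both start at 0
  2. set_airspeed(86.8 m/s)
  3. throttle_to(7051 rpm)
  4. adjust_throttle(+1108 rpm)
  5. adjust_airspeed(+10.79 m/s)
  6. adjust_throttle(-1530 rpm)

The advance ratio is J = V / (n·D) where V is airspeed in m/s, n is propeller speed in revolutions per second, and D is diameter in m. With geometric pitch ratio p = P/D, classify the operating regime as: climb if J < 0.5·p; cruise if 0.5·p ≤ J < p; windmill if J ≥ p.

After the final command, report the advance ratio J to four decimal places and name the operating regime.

set_propeller: D = 3.509 m, P = 2.963 m (p = P/D = 0.844400); state ← (V=0, rpm=0)
set_airspeed(86.8): V ← 86.8 m/s
throttle_to(7051): rpm ← 7051
adjust_throttle(+1108): rpm ← 7051 +1108 = 8159
adjust_airspeed(+10.79): V ← 86.8 +10.79 = 97.59 m/s
adjust_throttle(-1530): rpm ← 8159 -1530 = 6629
final state: V = 97.59 m/s, rpm = 6629 → n = rpm/60 = 110.483333 rev/s
J = V / (n·D) = 97.59 / (110.483333 × 3.509) = 0.251724
regime bands: climb J<0.4222 | cruise [0.4222, 0.8444) | windmill J≥0.8444
J = 0.2517 → climb

J = 0.2517, regime = climb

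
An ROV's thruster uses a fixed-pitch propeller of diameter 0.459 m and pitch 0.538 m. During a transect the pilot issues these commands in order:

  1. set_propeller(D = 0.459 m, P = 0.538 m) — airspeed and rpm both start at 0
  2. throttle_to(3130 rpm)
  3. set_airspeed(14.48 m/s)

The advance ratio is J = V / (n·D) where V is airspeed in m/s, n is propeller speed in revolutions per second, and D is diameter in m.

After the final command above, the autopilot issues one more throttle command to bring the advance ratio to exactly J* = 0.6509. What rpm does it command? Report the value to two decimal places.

rpm = 2907.99

set_propeller: D = 0.459 m, P = 0.538 m (p = P/D = 1.172113); state ← (V=0, rpm=0)
throttle_to(3130): rpm ← 3130
set_airspeed(14.48): V ← 14.48 m/s
final state: V = 14.48 m/s, rpm = 3130 → n = rpm/60 = 52.166667 rev/s
target J* = 0.6509; solve J* = V/(n·D) for n: n = V/(J*·D) = 14.48/(0.6509 × 0.459) = 48.466494 rev/s
rpm = 60·n = 2907.989641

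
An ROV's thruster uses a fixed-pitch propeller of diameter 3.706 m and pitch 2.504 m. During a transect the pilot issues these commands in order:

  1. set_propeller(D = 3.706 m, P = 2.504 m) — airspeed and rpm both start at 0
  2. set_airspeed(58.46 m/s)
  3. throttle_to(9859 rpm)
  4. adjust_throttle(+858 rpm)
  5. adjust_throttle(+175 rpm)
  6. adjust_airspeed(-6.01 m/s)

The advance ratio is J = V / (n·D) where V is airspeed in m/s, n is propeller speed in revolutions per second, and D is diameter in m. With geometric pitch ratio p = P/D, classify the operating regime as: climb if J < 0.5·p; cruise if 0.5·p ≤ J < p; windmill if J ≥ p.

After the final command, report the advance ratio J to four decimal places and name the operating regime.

set_propeller: D = 3.706 m, P = 2.504 m (p = P/D = 0.675661); state ← (V=0, rpm=0)
set_airspeed(58.46): V ← 58.46 m/s
throttle_to(9859): rpm ← 9859
adjust_throttle(+858): rpm ← 9859 +858 = 10717
adjust_throttle(+175): rpm ← 10717 +175 = 10892
adjust_airspeed(-6.01): V ← 58.46 -6.01 = 52.45 m/s
final state: V = 52.45 m/s, rpm = 10892 → n = rpm/60 = 181.533333 rev/s
J = V / (n·D) = 52.45 / (181.533333 × 3.706) = 0.077962
regime bands: climb J<0.3378 | cruise [0.3378, 0.6757) | windmill J≥0.6757
J = 0.0780 → climb

J = 0.0780, regime = climb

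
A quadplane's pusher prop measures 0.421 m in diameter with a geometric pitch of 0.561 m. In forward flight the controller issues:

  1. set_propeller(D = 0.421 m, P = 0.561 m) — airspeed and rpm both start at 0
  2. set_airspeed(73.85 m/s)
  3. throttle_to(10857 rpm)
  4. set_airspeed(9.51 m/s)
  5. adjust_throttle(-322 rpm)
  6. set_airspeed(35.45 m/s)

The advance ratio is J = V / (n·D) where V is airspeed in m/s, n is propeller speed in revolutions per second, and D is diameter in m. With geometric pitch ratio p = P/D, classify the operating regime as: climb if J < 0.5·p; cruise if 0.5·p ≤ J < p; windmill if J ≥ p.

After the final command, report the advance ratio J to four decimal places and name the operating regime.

J = 0.4796, regime = climb

set_propeller: D = 0.421 m, P = 0.561 m (p = P/D = 1.332542); state ← (V=0, rpm=0)
set_airspeed(73.85): V ← 73.85 m/s
throttle_to(10857): rpm ← 10857
set_airspeed(9.51): V ← 9.51 m/s
adjust_throttle(-322): rpm ← 10857 -322 = 10535
set_airspeed(35.45): V ← 35.45 m/s
final state: V = 35.45 m/s, rpm = 10535 → n = rpm/60 = 175.583333 rev/s
J = V / (n·D) = 35.45 / (175.583333 × 0.421) = 0.479569
regime bands: climb J<0.6663 | cruise [0.6663, 1.3325) | windmill J≥1.3325
J = 0.4796 → climb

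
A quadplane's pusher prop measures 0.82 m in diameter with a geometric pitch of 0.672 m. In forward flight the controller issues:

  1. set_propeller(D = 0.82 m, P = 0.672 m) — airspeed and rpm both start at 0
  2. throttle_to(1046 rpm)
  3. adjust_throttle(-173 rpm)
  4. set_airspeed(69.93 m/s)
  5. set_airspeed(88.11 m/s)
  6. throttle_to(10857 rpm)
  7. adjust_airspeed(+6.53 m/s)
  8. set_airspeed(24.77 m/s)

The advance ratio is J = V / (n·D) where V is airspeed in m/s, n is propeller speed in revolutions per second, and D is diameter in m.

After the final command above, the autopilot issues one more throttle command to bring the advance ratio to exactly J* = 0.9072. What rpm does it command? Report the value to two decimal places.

rpm = 1997.84

set_propeller: D = 0.82 m, P = 0.672 m (p = P/D = 0.819512); state ← (V=0, rpm=0)
throttle_to(1046): rpm ← 1046
adjust_throttle(-173): rpm ← 1046 -173 = 873
set_airspeed(69.93): V ← 69.93 m/s
set_airspeed(88.11): V ← 88.11 m/s
throttle_to(10857): rpm ← 10857
adjust_airspeed(+6.53): V ← 88.11 +6.53 = 94.64 m/s
set_airspeed(24.77): V ← 24.77 m/s
final state: V = 24.77 m/s, rpm = 10857 → n = rpm/60 = 180.950000 rev/s
target J* = 0.9072; solve J* = V/(n·D) for n: n = V/(J*·D) = 24.77/(0.9072 × 0.82) = 33.297307 rev/s
rpm = 60·n = 1997.838431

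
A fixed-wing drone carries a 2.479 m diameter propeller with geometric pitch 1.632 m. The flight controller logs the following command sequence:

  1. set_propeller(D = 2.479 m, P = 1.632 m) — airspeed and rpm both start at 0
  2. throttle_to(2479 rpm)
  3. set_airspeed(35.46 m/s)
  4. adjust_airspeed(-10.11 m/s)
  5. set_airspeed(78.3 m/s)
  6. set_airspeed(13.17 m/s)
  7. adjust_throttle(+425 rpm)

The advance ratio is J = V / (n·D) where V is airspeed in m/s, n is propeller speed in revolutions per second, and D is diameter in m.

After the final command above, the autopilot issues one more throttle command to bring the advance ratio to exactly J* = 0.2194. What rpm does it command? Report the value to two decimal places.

set_propeller: D = 2.479 m, P = 1.632 m (p = P/D = 0.658330); state ← (V=0, rpm=0)
throttle_to(2479): rpm ← 2479
set_airspeed(35.46): V ← 35.46 m/s
adjust_airspeed(-10.11): V ← 35.46 -10.11 = 25.35 m/s
set_airspeed(78.3): V ← 78.3 m/s
set_airspeed(13.17): V ← 13.17 m/s
adjust_throttle(+425): rpm ← 2479 +425 = 2904
final state: V = 13.17 m/s, rpm = 2904 → n = rpm/60 = 48.400000 rev/s
target J* = 0.2194; solve J* = V/(n·D) for n: n = V/(J*·D) = 13.17/(0.2194 × 2.479) = 24.214339 rev/s
rpm = 60·n = 1452.860363

rpm = 1452.86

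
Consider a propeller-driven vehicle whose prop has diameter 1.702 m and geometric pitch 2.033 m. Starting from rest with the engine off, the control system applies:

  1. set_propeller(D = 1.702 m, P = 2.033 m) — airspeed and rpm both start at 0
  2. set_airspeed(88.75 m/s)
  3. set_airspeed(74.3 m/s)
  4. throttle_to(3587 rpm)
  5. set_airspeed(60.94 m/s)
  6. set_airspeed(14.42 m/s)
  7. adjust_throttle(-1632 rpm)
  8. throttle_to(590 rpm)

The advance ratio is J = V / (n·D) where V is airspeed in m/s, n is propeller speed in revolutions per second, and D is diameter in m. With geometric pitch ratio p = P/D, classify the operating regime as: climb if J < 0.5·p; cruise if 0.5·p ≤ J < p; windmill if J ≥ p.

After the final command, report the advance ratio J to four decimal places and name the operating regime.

J = 0.8616, regime = cruise

set_propeller: D = 1.702 m, P = 2.033 m (p = P/D = 1.194477); state ← (V=0, rpm=0)
set_airspeed(88.75): V ← 88.75 m/s
set_airspeed(74.3): V ← 74.3 m/s
throttle_to(3587): rpm ← 3587
set_airspeed(60.94): V ← 60.94 m/s
set_airspeed(14.42): V ← 14.42 m/s
adjust_throttle(-1632): rpm ← 3587 -1632 = 1955
throttle_to(590): rpm ← 590
final state: V = 14.42 m/s, rpm = 590 → n = rpm/60 = 9.833333 rev/s
J = V / (n·D) = 14.42 / (9.833333 × 1.702) = 0.861599
regime bands: climb J<0.5972 | cruise [0.5972, 1.1945) | windmill J≥1.1945
J = 0.8616 → cruise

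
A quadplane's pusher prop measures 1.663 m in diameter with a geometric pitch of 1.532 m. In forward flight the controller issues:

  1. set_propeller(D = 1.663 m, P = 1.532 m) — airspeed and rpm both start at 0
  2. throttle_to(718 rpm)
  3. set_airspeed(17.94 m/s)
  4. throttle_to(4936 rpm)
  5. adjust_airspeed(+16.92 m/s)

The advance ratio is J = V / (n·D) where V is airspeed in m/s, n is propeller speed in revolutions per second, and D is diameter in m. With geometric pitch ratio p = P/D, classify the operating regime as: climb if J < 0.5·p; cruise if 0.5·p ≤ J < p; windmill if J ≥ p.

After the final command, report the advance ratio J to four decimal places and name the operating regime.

set_propeller: D = 1.663 m, P = 1.532 m (p = P/D = 0.921227); state ← (V=0, rpm=0)
throttle_to(718): rpm ← 718
set_airspeed(17.94): V ← 17.94 m/s
throttle_to(4936): rpm ← 4936
adjust_airspeed(+16.92): V ← 17.94 +16.92 = 34.86 m/s
final state: V = 34.86 m/s, rpm = 4936 → n = rpm/60 = 82.266667 rev/s
J = V / (n·D) = 34.86 / (82.266667 × 1.663) = 0.254807
regime bands: climb J<0.4606 | cruise [0.4606, 0.9212) | windmill J≥0.9212
J = 0.2548 → climb

J = 0.2548, regime = climb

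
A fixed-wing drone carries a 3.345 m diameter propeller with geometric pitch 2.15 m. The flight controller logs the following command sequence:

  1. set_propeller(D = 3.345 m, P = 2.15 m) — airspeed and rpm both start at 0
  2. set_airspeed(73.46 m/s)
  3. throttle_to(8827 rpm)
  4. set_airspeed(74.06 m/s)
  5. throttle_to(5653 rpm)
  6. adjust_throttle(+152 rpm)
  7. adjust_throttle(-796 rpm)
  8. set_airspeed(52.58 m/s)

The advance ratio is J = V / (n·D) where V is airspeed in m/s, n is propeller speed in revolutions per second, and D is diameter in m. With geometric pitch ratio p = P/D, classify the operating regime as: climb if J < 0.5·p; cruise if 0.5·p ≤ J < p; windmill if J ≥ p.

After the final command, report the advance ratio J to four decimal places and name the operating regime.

J = 0.1883, regime = climb

set_propeller: D = 3.345 m, P = 2.15 m (p = P/D = 0.642750); state ← (V=0, rpm=0)
set_airspeed(73.46): V ← 73.46 m/s
throttle_to(8827): rpm ← 8827
set_airspeed(74.06): V ← 74.06 m/s
throttle_to(5653): rpm ← 5653
adjust_throttle(+152): rpm ← 5653 +152 = 5805
adjust_throttle(-796): rpm ← 5805 -796 = 5009
set_airspeed(52.58): V ← 52.58 m/s
final state: V = 52.58 m/s, rpm = 5009 → n = rpm/60 = 83.483333 rev/s
J = V / (n·D) = 52.58 / (83.483333 × 3.345) = 0.188289
regime bands: climb J<0.3214 | cruise [0.3214, 0.6428) | windmill J≥0.6428
J = 0.1883 → climb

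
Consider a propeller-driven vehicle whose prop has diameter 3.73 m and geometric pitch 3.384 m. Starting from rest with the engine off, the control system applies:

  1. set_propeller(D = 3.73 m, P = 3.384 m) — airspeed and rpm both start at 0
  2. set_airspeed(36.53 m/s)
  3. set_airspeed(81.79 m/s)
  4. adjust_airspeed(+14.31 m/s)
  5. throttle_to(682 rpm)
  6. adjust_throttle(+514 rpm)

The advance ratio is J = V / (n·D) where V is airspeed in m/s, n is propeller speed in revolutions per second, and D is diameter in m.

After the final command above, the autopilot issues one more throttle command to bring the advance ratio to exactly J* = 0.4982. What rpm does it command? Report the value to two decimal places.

set_propeller: D = 3.73 m, P = 3.384 m (p = P/D = 0.907239); state ← (V=0, rpm=0)
set_airspeed(36.53): V ← 36.53 m/s
set_airspeed(81.79): V ← 81.79 m/s
adjust_airspeed(+14.31): V ← 81.79 +14.31 = 96.1 m/s
throttle_to(682): rpm ← 682
adjust_throttle(+514): rpm ← 682 +514 = 1196
final state: V = 96.1 m/s, rpm = 1196 → n = rpm/60 = 19.933333 rev/s
target J* = 0.4982; solve J* = V/(n·D) for n: n = V/(J*·D) = 96.1/(0.4982 × 3.73) = 51.714322 rev/s
rpm = 60·n = 3102.859302

rpm = 3102.86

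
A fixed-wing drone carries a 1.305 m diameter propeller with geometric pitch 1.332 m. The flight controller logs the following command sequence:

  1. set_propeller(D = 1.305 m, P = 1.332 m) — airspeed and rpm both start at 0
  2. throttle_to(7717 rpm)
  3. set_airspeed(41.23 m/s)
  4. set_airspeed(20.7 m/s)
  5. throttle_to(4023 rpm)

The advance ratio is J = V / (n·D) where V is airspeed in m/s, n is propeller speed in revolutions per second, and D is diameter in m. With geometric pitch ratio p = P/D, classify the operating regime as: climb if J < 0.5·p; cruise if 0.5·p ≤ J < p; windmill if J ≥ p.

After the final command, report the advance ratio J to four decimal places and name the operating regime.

set_propeller: D = 1.305 m, P = 1.332 m (p = P/D = 1.020690); state ← (V=0, rpm=0)
throttle_to(7717): rpm ← 7717
set_airspeed(41.23): V ← 41.23 m/s
set_airspeed(20.7): V ← 20.7 m/s
throttle_to(4023): rpm ← 4023
final state: V = 20.7 m/s, rpm = 4023 → n = rpm/60 = 67.050000 rev/s
J = V / (n·D) = 20.7 / (67.050000 × 1.305) = 0.236571
regime bands: climb J<0.5103 | cruise [0.5103, 1.0207) | windmill J≥1.0207
J = 0.2366 → climb

J = 0.2366, regime = climb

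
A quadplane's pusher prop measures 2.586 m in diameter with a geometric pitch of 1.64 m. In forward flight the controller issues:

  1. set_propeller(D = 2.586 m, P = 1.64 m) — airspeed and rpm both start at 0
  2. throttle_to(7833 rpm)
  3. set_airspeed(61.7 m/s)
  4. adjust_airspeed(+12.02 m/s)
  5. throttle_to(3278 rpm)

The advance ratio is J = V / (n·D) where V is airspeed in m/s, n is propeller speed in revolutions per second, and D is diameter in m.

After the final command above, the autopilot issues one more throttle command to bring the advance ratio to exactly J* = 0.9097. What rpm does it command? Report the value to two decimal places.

rpm = 1880.23

set_propeller: D = 2.586 m, P = 1.64 m (p = P/D = 0.634184); state ← (V=0, rpm=0)
throttle_to(7833): rpm ← 7833
set_airspeed(61.7): V ← 61.7 m/s
adjust_airspeed(+12.02): V ← 61.7 +12.02 = 73.72 m/s
throttle_to(3278): rpm ← 3278
final state: V = 73.72 m/s, rpm = 3278 → n = rpm/60 = 54.633333 rev/s
target J* = 0.9097; solve J* = V/(n·D) for n: n = V/(J*·D) = 73.72/(0.9097 × 2.586) = 31.337086 rev/s
rpm = 60·n = 1880.225168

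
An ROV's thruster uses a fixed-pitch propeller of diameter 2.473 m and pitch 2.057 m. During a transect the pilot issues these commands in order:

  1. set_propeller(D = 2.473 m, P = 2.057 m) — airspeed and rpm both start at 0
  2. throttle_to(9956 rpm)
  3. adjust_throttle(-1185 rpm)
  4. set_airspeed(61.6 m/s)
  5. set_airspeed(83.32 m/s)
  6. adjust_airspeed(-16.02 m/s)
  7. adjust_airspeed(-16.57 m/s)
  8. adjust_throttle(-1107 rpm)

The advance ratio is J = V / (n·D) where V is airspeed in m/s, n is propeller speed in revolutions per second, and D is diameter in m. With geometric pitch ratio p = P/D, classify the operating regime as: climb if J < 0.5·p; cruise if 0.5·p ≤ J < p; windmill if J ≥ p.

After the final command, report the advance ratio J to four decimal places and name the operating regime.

J = 0.1606, regime = climb

set_propeller: D = 2.473 m, P = 2.057 m (p = P/D = 0.831783); state ← (V=0, rpm=0)
throttle_to(9956): rpm ← 9956
adjust_throttle(-1185): rpm ← 9956 -1185 = 8771
set_airspeed(61.6): V ← 61.6 m/s
set_airspeed(83.32): V ← 83.32 m/s
adjust_airspeed(-16.02): V ← 83.32 -16.02 = 67.3 m/s
adjust_airspeed(-16.57): V ← 67.3 -16.57 = 50.73 m/s
adjust_throttle(-1107): rpm ← 8771 -1107 = 7664
final state: V = 50.73 m/s, rpm = 7664 → n = rpm/60 = 127.733333 rev/s
J = V / (n·D) = 50.73 / (127.733333 × 2.473) = 0.160597
regime bands: climb J<0.4159 | cruise [0.4159, 0.8318) | windmill J≥0.8318
J = 0.1606 → climb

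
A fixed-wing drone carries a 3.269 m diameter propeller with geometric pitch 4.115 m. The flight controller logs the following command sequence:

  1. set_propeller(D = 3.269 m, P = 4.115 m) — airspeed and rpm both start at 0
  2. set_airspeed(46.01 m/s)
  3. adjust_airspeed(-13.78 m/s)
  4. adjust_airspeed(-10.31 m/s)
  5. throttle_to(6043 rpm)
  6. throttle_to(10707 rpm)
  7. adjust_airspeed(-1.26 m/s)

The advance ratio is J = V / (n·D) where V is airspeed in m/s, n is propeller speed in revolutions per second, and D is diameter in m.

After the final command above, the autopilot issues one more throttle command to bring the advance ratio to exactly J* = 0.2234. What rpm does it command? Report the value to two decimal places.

rpm = 1697.40

set_propeller: D = 3.269 m, P = 4.115 m (p = P/D = 1.258795); state ← (V=0, rpm=0)
set_airspeed(46.01): V ← 46.01 m/s
adjust_airspeed(-13.78): V ← 46.01 -13.78 = 32.23 m/s
adjust_airspeed(-10.31): V ← 32.23 -10.31 = 21.92 m/s
throttle_to(6043): rpm ← 6043
throttle_to(10707): rpm ← 10707
adjust_airspeed(-1.26): V ← 21.92 -1.26 = 20.66 m/s
final state: V = 20.66 m/s, rpm = 10707 → n = rpm/60 = 178.450000 rev/s
target J* = 0.2234; solve J* = V/(n·D) for n: n = V/(J*·D) = 20.66/(0.2234 × 3.269) = 28.289953 rev/s
rpm = 60·n = 1697.397187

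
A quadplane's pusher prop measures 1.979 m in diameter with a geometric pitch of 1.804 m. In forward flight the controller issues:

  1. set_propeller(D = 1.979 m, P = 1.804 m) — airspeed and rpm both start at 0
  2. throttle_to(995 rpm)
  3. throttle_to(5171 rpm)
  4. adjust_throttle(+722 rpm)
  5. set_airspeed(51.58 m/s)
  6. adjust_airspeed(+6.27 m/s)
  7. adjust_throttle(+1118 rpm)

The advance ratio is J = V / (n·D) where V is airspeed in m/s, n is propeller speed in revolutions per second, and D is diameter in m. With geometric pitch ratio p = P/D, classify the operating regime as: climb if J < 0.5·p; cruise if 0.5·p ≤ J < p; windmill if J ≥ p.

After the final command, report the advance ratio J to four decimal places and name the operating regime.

set_propeller: D = 1.979 m, P = 1.804 m (p = P/D = 0.911572); state ← (V=0, rpm=0)
throttle_to(995): rpm ← 995
throttle_to(5171): rpm ← 5171
adjust_throttle(+722): rpm ← 5171 +722 = 5893
set_airspeed(51.58): V ← 51.58 m/s
adjust_airspeed(+6.27): V ← 51.58 +6.27 = 57.85 m/s
adjust_throttle(+1118): rpm ← 5893 +1118 = 7011
final state: V = 57.85 m/s, rpm = 7011 → n = rpm/60 = 116.850000 rev/s
J = V / (n·D) = 57.85 / (116.850000 × 1.979) = 0.250166
regime bands: climb J<0.4558 | cruise [0.4558, 0.9116) | windmill J≥0.9116
J = 0.2502 → climb

J = 0.2502, regime = climb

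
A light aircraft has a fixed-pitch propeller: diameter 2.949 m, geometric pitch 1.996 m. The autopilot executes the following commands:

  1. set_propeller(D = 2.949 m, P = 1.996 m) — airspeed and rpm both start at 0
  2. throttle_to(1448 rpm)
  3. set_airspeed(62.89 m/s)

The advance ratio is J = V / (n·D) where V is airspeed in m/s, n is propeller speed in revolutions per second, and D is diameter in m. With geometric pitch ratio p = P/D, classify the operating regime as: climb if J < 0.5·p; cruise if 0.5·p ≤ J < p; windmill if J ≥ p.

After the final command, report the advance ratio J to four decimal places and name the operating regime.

J = 0.8837, regime = windmill

set_propeller: D = 2.949 m, P = 1.996 m (p = P/D = 0.676840); state ← (V=0, rpm=0)
throttle_to(1448): rpm ← 1448
set_airspeed(62.89): V ← 62.89 m/s
final state: V = 62.89 m/s, rpm = 1448 → n = rpm/60 = 24.133333 rev/s
J = V / (n·D) = 62.89 / (24.133333 × 2.949) = 0.883669
regime bands: climb J<0.3384 | cruise [0.3384, 0.6768) | windmill J≥0.6768
J = 0.8837 → windmill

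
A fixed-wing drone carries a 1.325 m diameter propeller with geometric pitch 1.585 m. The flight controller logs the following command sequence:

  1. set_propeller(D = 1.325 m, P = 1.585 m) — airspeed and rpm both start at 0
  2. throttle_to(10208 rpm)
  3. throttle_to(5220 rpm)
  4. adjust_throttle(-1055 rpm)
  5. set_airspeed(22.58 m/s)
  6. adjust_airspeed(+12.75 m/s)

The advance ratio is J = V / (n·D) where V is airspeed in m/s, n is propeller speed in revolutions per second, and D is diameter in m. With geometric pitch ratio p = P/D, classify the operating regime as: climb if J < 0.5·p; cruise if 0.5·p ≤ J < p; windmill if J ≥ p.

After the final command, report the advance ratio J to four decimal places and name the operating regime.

set_propeller: D = 1.325 m, P = 1.585 m (p = P/D = 1.196226); state ← (V=0, rpm=0)
throttle_to(10208): rpm ← 10208
throttle_to(5220): rpm ← 5220
adjust_throttle(-1055): rpm ← 5220 -1055 = 4165
set_airspeed(22.58): V ← 22.58 m/s
adjust_airspeed(+12.75): V ← 22.58 +12.75 = 35.33 m/s
final state: V = 35.33 m/s, rpm = 4165 → n = rpm/60 = 69.416667 rev/s
J = V / (n·D) = 35.33 / (69.416667 × 1.325) = 0.384117
regime bands: climb J<0.5981 | cruise [0.5981, 1.1962) | windmill J≥1.1962
J = 0.3841 → climb

J = 0.3841, regime = climb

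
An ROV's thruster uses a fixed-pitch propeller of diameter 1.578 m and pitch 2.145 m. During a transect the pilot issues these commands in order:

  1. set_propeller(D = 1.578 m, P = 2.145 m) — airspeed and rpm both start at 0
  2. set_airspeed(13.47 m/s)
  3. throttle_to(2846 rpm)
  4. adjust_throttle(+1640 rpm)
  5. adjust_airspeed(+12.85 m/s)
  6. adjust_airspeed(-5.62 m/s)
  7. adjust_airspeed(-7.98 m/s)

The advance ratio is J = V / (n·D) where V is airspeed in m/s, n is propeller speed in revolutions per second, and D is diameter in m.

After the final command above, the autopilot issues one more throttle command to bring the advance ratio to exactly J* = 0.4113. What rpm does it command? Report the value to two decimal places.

set_propeller: D = 1.578 m, P = 2.145 m (p = P/D = 1.359316); state ← (V=0, rpm=0)
set_airspeed(13.47): V ← 13.47 m/s
throttle_to(2846): rpm ← 2846
adjust_throttle(+1640): rpm ← 2846 +1640 = 4486
adjust_airspeed(+12.85): V ← 13.47 +12.85 = 26.32 m/s
adjust_airspeed(-5.62): V ← 26.32 -5.62 = 20.7 m/s
adjust_airspeed(-7.98): V ← 20.7 -7.98 = 12.72 m/s
final state: V = 12.72 m/s, rpm = 4486 → n = rpm/60 = 74.766667 rev/s
target J* = 0.4113; solve J* = V/(n·D) for n: n = V/(J*·D) = 12.72/(0.4113 × 1.578) = 19.598435 rev/s
rpm = 60·n = 1175.906127

rpm = 1175.91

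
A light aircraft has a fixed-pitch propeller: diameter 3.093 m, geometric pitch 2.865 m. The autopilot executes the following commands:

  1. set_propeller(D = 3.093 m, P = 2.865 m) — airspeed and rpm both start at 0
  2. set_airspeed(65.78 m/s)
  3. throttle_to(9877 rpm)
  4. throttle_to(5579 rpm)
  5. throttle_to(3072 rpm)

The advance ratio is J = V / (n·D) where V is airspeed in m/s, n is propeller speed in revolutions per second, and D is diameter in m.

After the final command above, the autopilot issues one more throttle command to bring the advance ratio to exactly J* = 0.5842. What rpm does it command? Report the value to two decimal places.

rpm = 2184.26

set_propeller: D = 3.093 m, P = 2.865 m (p = P/D = 0.926285); state ← (V=0, rpm=0)
set_airspeed(65.78): V ← 65.78 m/s
throttle_to(9877): rpm ← 9877
throttle_to(5579): rpm ← 5579
throttle_to(3072): rpm ← 3072
final state: V = 65.78 m/s, rpm = 3072 → n = rpm/60 = 51.200000 rev/s
target J* = 0.5842; solve J* = V/(n·D) for n: n = V/(J*·D) = 65.78/(0.5842 × 3.093) = 36.404276 rev/s
rpm = 60·n = 2184.256551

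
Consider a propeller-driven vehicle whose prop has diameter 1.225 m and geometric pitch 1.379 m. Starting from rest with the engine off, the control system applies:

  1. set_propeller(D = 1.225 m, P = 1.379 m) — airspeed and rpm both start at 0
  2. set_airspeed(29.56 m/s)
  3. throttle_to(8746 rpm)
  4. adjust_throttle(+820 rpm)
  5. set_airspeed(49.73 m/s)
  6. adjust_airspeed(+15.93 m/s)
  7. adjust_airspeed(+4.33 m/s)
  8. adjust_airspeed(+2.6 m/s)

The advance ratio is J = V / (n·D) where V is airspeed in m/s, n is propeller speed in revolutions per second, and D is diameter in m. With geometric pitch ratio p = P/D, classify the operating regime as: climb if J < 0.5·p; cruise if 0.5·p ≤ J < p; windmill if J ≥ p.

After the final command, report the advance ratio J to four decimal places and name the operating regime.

J = 0.3717, regime = climb

set_propeller: D = 1.225 m, P = 1.379 m (p = P/D = 1.125714); state ← (V=0, rpm=0)
set_airspeed(29.56): V ← 29.56 m/s
throttle_to(8746): rpm ← 8746
adjust_throttle(+820): rpm ← 8746 +820 = 9566
set_airspeed(49.73): V ← 49.73 m/s
adjust_airspeed(+15.93): V ← 49.73 +15.93 = 65.66 m/s
adjust_airspeed(+4.33): V ← 65.66 +4.33 = 69.99 m/s
adjust_airspeed(+2.6): V ← 69.99 +2.6 = 72.59 m/s
final state: V = 72.59 m/s, rpm = 9566 → n = rpm/60 = 159.433333 rev/s
J = V / (n·D) = 72.59 / (159.433333 × 1.225) = 0.371673
regime bands: climb J<0.5629 | cruise [0.5629, 1.1257) | windmill J≥1.1257
J = 0.3717 → climb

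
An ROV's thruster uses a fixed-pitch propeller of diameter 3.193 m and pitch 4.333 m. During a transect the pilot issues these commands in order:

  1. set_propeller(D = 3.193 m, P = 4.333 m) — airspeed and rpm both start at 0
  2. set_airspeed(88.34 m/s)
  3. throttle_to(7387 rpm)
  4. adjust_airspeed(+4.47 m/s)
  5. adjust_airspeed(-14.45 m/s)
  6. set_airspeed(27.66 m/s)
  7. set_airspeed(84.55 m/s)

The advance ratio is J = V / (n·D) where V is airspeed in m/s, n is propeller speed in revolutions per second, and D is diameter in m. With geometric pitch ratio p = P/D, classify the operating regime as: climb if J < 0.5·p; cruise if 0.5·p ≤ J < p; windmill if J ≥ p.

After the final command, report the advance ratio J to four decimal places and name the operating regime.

set_propeller: D = 3.193 m, P = 4.333 m (p = P/D = 1.357031); state ← (V=0, rpm=0)
set_airspeed(88.34): V ← 88.34 m/s
throttle_to(7387): rpm ← 7387
adjust_airspeed(+4.47): V ← 88.34 +4.47 = 92.81 m/s
adjust_airspeed(-14.45): V ← 92.81 -14.45 = 78.36 m/s
set_airspeed(27.66): V ← 27.66 m/s
set_airspeed(84.55): V ← 84.55 m/s
final state: V = 84.55 m/s, rpm = 7387 → n = rpm/60 = 123.116667 rev/s
J = V / (n·D) = 84.55 / (123.116667 × 3.193) = 0.215079
regime bands: climb J<0.6785 | cruise [0.6785, 1.3570) | windmill J≥1.3570
J = 0.2151 → climb

J = 0.2151, regime = climb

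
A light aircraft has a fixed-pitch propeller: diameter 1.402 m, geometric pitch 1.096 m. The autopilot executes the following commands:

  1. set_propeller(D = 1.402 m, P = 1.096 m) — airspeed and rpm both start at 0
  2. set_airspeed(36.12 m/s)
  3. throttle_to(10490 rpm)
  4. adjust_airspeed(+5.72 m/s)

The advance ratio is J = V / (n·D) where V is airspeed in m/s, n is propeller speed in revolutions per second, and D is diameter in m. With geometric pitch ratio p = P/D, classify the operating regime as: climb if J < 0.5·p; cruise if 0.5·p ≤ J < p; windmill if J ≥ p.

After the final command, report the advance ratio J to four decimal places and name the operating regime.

J = 0.1707, regime = climb

set_propeller: D = 1.402 m, P = 1.096 m (p = P/D = 0.781740); state ← (V=0, rpm=0)
set_airspeed(36.12): V ← 36.12 m/s
throttle_to(10490): rpm ← 10490
adjust_airspeed(+5.72): V ← 36.12 +5.72 = 41.84 m/s
final state: V = 41.84 m/s, rpm = 10490 → n = rpm/60 = 174.833333 rev/s
J = V / (n·D) = 41.84 / (174.833333 × 1.402) = 0.170694
regime bands: climb J<0.3909 | cruise [0.3909, 0.7817) | windmill J≥0.7817
J = 0.1707 → climb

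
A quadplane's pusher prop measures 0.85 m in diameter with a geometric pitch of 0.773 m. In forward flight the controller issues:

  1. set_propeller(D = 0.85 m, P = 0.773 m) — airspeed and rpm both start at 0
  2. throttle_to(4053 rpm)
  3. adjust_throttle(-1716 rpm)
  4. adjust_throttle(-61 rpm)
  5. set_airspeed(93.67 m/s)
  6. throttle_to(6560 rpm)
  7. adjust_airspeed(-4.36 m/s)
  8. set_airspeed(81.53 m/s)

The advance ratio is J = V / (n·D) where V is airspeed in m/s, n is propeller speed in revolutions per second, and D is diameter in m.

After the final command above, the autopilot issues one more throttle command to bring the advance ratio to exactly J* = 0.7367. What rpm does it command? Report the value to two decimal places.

rpm = 7811.94

set_propeller: D = 0.85 m, P = 0.773 m (p = P/D = 0.909412); state ← (V=0, rpm=0)
throttle_to(4053): rpm ← 4053
adjust_throttle(-1716): rpm ← 4053 -1716 = 2337
adjust_throttle(-61): rpm ← 2337 -61 = 2276
set_airspeed(93.67): V ← 93.67 m/s
throttle_to(6560): rpm ← 6560
adjust_airspeed(-4.36): V ← 93.67 -4.36 = 89.31 m/s
set_airspeed(81.53): V ← 81.53 m/s
final state: V = 81.53 m/s, rpm = 6560 → n = rpm/60 = 109.333333 rev/s
target J* = 0.7367; solve J* = V/(n·D) for n: n = V/(J*·D) = 81.53/(0.7367 × 0.85) = 130.199059 rev/s
rpm = 60·n = 7811.943564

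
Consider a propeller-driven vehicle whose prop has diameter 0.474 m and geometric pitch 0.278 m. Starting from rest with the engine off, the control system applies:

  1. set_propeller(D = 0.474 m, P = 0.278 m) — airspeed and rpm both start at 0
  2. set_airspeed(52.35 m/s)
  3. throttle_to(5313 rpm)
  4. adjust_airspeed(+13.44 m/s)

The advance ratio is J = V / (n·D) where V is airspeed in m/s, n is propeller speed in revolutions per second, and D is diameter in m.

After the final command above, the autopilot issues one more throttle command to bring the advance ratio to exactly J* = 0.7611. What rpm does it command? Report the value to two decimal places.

rpm = 10941.86

set_propeller: D = 0.474 m, P = 0.278 m (p = P/D = 0.586498); state ← (V=0, rpm=0)
set_airspeed(52.35): V ← 52.35 m/s
throttle_to(5313): rpm ← 5313
adjust_airspeed(+13.44): V ← 52.35 +13.44 = 65.79 m/s
final state: V = 65.79 m/s, rpm = 5313 → n = rpm/60 = 88.550000 rev/s
target J* = 0.7611; solve J* = V/(n·D) for n: n = V/(J*·D) = 65.79/(0.7611 × 0.474) = 182.364300 rev/s
rpm = 60·n = 10941.857970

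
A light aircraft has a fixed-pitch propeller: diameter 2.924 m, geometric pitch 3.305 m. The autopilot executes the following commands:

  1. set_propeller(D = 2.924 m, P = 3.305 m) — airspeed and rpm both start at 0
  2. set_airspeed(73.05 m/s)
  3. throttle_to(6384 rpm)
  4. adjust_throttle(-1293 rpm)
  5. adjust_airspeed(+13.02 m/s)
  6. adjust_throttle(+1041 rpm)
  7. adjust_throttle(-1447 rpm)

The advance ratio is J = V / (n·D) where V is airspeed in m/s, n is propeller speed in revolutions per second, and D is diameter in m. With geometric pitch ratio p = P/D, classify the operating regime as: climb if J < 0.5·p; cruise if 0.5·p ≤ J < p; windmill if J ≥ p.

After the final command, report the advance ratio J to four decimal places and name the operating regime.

set_propeller: D = 2.924 m, P = 3.305 m (p = P/D = 1.130301); state ← (V=0, rpm=0)
set_airspeed(73.05): V ← 73.05 m/s
throttle_to(6384): rpm ← 6384
adjust_throttle(-1293): rpm ← 6384 -1293 = 5091
adjust_airspeed(+13.02): V ← 73.05 +13.02 = 86.07 m/s
adjust_throttle(+1041): rpm ← 5091 +1041 = 6132
adjust_throttle(-1447): rpm ← 6132 -1447 = 4685
final state: V = 86.07 m/s, rpm = 4685 → n = rpm/60 = 78.083333 rev/s
J = V / (n·D) = 86.07 / (78.083333 × 2.924) = 0.376978
regime bands: climb J<0.5652 | cruise [0.5652, 1.1303) | windmill J≥1.1303
J = 0.3770 → climb

J = 0.3770, regime = climb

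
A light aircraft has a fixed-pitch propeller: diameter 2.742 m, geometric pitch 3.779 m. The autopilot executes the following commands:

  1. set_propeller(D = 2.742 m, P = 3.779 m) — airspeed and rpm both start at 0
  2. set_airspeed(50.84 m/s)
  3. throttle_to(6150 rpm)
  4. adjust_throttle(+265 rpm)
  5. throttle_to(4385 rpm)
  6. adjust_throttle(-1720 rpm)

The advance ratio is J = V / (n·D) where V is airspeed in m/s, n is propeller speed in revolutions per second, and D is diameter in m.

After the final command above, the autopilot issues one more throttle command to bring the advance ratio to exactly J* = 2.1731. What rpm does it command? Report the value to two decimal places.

rpm = 511.93

set_propeller: D = 2.742 m, P = 3.779 m (p = P/D = 1.378191); state ← (V=0, rpm=0)
set_airspeed(50.84): V ← 50.84 m/s
throttle_to(6150): rpm ← 6150
adjust_throttle(+265): rpm ← 6150 +265 = 6415
throttle_to(4385): rpm ← 4385
adjust_throttle(-1720): rpm ← 4385 -1720 = 2665
final state: V = 50.84 m/s, rpm = 2665 → n = rpm/60 = 44.416667 rev/s
target J* = 2.1731; solve J* = V/(n·D) for n: n = V/(J*·D) = 50.84/(2.1731 × 2.742) = 8.532148 rev/s
rpm = 60·n = 511.928879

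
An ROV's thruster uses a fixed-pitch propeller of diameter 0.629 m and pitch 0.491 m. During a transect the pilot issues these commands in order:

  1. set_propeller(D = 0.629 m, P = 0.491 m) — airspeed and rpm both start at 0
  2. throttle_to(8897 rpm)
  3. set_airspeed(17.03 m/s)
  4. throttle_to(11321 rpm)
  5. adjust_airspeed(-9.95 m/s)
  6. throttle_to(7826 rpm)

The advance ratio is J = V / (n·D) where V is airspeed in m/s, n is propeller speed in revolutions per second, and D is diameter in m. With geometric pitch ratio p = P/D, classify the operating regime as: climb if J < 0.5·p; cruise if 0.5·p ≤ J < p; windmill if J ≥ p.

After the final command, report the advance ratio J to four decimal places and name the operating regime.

set_propeller: D = 0.629 m, P = 0.491 m (p = P/D = 0.780604); state ← (V=0, rpm=0)
throttle_to(8897): rpm ← 8897
set_airspeed(17.03): V ← 17.03 m/s
throttle_to(11321): rpm ← 11321
adjust_airspeed(-9.95): V ← 17.03 -9.95 = 7.08 m/s
throttle_to(7826): rpm ← 7826
final state: V = 7.08 m/s, rpm = 7826 → n = rpm/60 = 130.433333 rev/s
J = V / (n·D) = 7.08 / (130.433333 × 0.629) = 0.086297
regime bands: climb J<0.3903 | cruise [0.3903, 0.7806) | windmill J≥0.7806
J = 0.0863 → climb

J = 0.0863, regime = climb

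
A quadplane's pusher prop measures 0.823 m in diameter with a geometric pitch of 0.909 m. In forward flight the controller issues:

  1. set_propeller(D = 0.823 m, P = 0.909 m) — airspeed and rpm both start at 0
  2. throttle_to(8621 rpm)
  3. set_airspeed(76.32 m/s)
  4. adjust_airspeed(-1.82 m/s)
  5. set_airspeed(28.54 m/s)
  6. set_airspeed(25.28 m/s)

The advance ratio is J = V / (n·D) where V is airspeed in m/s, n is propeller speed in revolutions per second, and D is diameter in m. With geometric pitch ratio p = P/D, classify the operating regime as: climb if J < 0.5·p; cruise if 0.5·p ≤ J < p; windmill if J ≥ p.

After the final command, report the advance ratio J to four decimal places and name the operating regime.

set_propeller: D = 0.823 m, P = 0.909 m (p = P/D = 1.104496); state ← (V=0, rpm=0)
throttle_to(8621): rpm ← 8621
set_airspeed(76.32): V ← 76.32 m/s
adjust_airspeed(-1.82): V ← 76.32 -1.82 = 74.5 m/s
set_airspeed(28.54): V ← 28.54 m/s
set_airspeed(25.28): V ← 25.28 m/s
final state: V = 25.28 m/s, rpm = 8621 → n = rpm/60 = 143.683333 rev/s
J = V / (n·D) = 25.28 / (143.683333 × 0.823) = 0.213782
regime bands: climb J<0.5522 | cruise [0.5522, 1.1045) | windmill J≥1.1045
J = 0.2138 → climb

J = 0.2138, regime = climb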